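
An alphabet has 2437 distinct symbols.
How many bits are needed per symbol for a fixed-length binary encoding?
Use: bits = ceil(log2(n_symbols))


log2(2437) = 11.2509
Bracket: 2^11 = 2048 < 2437 <= 2^12 = 4096
So ceil(log2(2437)) = 12

bits = ceil(log2(2437)) = ceil(11.2509) = 12 bits


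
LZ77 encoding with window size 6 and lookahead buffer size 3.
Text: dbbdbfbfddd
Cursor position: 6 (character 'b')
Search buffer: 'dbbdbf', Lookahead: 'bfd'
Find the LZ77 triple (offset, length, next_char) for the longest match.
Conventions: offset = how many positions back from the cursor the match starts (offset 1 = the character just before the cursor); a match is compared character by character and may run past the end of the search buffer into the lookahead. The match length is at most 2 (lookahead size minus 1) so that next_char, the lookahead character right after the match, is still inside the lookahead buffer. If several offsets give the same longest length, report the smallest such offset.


Try each offset into the search buffer:
  offset=1 (pos 5, char 'f'): match length 0
  offset=2 (pos 4, char 'b'): match length 2
  offset=3 (pos 3, char 'd'): match length 0
  offset=4 (pos 2, char 'b'): match length 1
  offset=5 (pos 1, char 'b'): match length 1
  offset=6 (pos 0, char 'd'): match length 0
Longest match has length 2 at offset 2.
next_char = character at position 6 + 2 = 8 -> 'd'

Best match: offset=2, length=2 (matching 'bf' starting at position 4)
LZ77 triple: (2, 2, 'd')


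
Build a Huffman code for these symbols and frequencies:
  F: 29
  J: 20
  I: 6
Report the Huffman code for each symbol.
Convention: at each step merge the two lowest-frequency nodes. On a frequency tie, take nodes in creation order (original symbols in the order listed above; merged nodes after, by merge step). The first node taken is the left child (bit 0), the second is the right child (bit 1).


Huffman tree construction:
Step 1: Merge I(6) + J(20) = 26
Step 2: Merge (I+J)(26) + F(29) = 55
Read each symbol's code off the tree from the root (left child = 0, right child = 1).

Codes:
  F: 1 (length 1)
  J: 01 (length 2)
  I: 00 (length 2)
Average code length: 81/55 = 1.4727 bits/symbol


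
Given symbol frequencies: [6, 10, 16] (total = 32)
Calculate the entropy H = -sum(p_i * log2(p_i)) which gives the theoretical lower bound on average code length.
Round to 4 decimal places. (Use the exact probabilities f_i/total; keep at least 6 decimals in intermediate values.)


Per-symbol terms -p_i * log2(p_i) with p_i = f_i/32:
  p = 6/32 = 0.187500: log2(p) = -2.415037, -p*log2(p) = 0.452820
  p = 10/32 = 0.312500: log2(p) = -1.678072, -p*log2(p) = 0.524397
  p = 16/32 = 0.500000: log2(p) = -1.000000, -p*log2(p) = 0.500000
H = 0.452820 + 0.524397 + 0.500000 = 1.477217

H = 1.4772 bits/symbol


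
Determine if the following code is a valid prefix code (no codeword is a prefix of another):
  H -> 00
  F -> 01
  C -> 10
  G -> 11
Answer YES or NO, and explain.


Checking each pair (does one codeword prefix another?):
  H='00' vs F='01': no prefix
  H='00' vs C='10': no prefix
  H='00' vs G='11': no prefix
  F='01' vs H='00': no prefix
  F='01' vs C='10': no prefix
  F='01' vs G='11': no prefix
  C='10' vs H='00': no prefix
  C='10' vs F='01': no prefix
  C='10' vs G='11': no prefix
  G='11' vs H='00': no prefix
  G='11' vs F='01': no prefix
  G='11' vs C='10': no prefix
No violation found over all pairs.

YES -- this is a valid prefix code. No codeword is a prefix of any other codeword.


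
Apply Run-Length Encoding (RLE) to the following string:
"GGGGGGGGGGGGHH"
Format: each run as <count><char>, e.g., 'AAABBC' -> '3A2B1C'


Scanning runs left to right:
  i=0: run of 'G' x 12 -> '12G'
  i=12: run of 'H' x 2 -> '2H'

RLE = 12G2H


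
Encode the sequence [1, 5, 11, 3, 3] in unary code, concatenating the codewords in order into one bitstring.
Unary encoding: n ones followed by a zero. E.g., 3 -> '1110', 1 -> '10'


Encode each number as n ones followed by a terminating 0:
  1 -> 10 (2 bits)
  5 -> 111110 (6 bits)
  11 -> 111111111110 (12 bits)
  3 -> 1110 (4 bits)
  3 -> 1110 (4 bits)
Total length = 2 + 6 + 12 + 4 + 4 = 28 bits.

Unary([1, 5, 11, 3, 3]) = 1011111011111111111011101110 (28 bits)


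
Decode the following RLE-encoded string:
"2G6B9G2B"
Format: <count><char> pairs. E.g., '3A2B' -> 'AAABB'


Expanding each <count><char> pair:
  2G -> 'GG'
  6B -> 'BBBBBB'
  9G -> 'GGGGGGGGG'
  2B -> 'BB'

Decoded = GGBBBBBBGGGGGGGGGBB


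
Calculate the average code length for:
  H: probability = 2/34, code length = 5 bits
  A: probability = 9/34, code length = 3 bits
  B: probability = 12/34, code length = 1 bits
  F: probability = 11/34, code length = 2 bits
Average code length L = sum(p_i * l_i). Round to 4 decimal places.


Weighted contributions p_i * l_i:
  H: (2/34) * 5 = 10/34
  A: (9/34) * 3 = 27/34
  B: (12/34) * 1 = 12/34
  F: (11/34) * 2 = 22/34
Sum = (10 + 27 + 12 + 22)/34 = 71/34

L = 71/34 = 2.0882 bits/symbol


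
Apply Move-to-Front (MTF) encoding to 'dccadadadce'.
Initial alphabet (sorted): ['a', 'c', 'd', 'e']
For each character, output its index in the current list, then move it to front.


MTF encoding:
'd': index 2 in ['a', 'c', 'd', 'e'] -> ['d', 'a', 'c', 'e']
'c': index 2 in ['d', 'a', 'c', 'e'] -> ['c', 'd', 'a', 'e']
'c': index 0 in ['c', 'd', 'a', 'e'] -> ['c', 'd', 'a', 'e']
'a': index 2 in ['c', 'd', 'a', 'e'] -> ['a', 'c', 'd', 'e']
'd': index 2 in ['a', 'c', 'd', 'e'] -> ['d', 'a', 'c', 'e']
'a': index 1 in ['d', 'a', 'c', 'e'] -> ['a', 'd', 'c', 'e']
'd': index 1 in ['a', 'd', 'c', 'e'] -> ['d', 'a', 'c', 'e']
'a': index 1 in ['d', 'a', 'c', 'e'] -> ['a', 'd', 'c', 'e']
'd': index 1 in ['a', 'd', 'c', 'e'] -> ['d', 'a', 'c', 'e']
'c': index 2 in ['d', 'a', 'c', 'e'] -> ['c', 'd', 'a', 'e']
'e': index 3 in ['c', 'd', 'a', 'e'] -> ['e', 'c', 'd', 'a']


Output: [2, 2, 0, 2, 2, 1, 1, 1, 1, 2, 3]


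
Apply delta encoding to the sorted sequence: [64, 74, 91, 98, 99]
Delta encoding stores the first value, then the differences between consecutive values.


First value: 64
Deltas:
  74 - 64 = 10
  91 - 74 = 17
  98 - 91 = 7
  99 - 98 = 1


Delta encoded: [64, 10, 17, 7, 1]


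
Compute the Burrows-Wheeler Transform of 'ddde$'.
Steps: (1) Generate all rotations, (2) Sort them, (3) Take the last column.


Rotations (sorted):
  0: $ddde -> last char: e
  1: ddde$ -> last char: $
  2: dde$d -> last char: d
  3: de$dd -> last char: d
  4: e$ddd -> last char: d


BWT = e$ddd


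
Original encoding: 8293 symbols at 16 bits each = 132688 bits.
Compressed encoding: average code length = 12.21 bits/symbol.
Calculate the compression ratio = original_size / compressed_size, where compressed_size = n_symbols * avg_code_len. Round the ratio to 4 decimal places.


original_size = n_symbols * orig_bits = 8293 * 16 = 132688 bits
compressed_size = n_symbols * avg_code_len = 8293 * 12.21 = 101257.53 bits
ratio = original_size / compressed_size = 132688 / 101257.53 = 1.3104

Compression ratio = 1.3104


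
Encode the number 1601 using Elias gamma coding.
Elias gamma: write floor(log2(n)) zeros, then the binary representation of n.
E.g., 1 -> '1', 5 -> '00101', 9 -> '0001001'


num_bits = floor(log2(1601)) + 1 = 11
leading_zeros = num_bits - 1 = 10
binary(1601) = 11001000001

Elias gamma(1601) = '0000000000' + '11001000001' = 000000000011001000001 (21 bits)


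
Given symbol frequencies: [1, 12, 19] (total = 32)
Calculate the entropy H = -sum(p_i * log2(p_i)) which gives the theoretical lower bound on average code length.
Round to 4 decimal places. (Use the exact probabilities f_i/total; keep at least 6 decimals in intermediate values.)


Per-symbol terms -p_i * log2(p_i) with p_i = f_i/32:
  p = 1/32 = 0.031250: log2(p) = -5.000000, -p*log2(p) = 0.156250
  p = 12/32 = 0.375000: log2(p) = -1.415037, -p*log2(p) = 0.530639
  p = 19/32 = 0.593750: log2(p) = -0.752072, -p*log2(p) = 0.446543
H = 0.156250 + 0.530639 + 0.446543 = 1.133432

H = 1.1334 bits/symbol


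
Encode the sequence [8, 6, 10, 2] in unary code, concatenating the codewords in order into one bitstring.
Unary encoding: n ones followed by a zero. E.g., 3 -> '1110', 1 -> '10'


Encode each number as n ones followed by a terminating 0:
  8 -> 111111110 (9 bits)
  6 -> 1111110 (7 bits)
  10 -> 11111111110 (11 bits)
  2 -> 110 (3 bits)
Total length = 9 + 7 + 11 + 3 = 30 bits.

Unary([8, 6, 10, 2]) = 111111110111111011111111110110 (30 bits)


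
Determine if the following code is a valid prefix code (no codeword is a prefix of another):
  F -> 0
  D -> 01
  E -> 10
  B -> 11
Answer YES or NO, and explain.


Checking each pair (does one codeword prefix another?):
  F='0' vs D='01': prefix -- VIOLATION

NO -- this is NOT a valid prefix code. F (0) is a prefix of D (01).


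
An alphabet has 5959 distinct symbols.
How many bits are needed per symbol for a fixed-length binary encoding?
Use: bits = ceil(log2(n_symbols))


log2(5959) = 12.5409
Bracket: 2^12 = 4096 < 5959 <= 2^13 = 8192
So ceil(log2(5959)) = 13

bits = ceil(log2(5959)) = ceil(12.5409) = 13 bits


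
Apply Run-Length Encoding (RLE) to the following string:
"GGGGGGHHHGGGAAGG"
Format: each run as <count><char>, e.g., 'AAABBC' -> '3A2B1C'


Scanning runs left to right:
  i=0: run of 'G' x 6 -> '6G'
  i=6: run of 'H' x 3 -> '3H'
  i=9: run of 'G' x 3 -> '3G'
  i=12: run of 'A' x 2 -> '2A'
  i=14: run of 'G' x 2 -> '2G'

RLE = 6G3H3G2A2G


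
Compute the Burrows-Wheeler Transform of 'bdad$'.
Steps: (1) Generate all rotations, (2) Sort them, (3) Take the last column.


Rotations (sorted):
  0: $bdad -> last char: d
  1: ad$bd -> last char: d
  2: bdad$ -> last char: $
  3: d$bda -> last char: a
  4: dad$b -> last char: b


BWT = dd$ab


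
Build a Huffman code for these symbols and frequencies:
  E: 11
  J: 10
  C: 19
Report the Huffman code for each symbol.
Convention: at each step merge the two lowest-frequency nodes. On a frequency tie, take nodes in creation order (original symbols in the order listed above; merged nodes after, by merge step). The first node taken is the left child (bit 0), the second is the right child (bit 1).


Huffman tree construction:
Step 1: Merge J(10) + E(11) = 21
Step 2: Merge C(19) + (J+E)(21) = 40
Read each symbol's code off the tree from the root (left child = 0, right child = 1).

Codes:
  E: 11 (length 2)
  J: 10 (length 2)
  C: 0 (length 1)
Average code length: 61/40 = 1.5250 bits/symbol


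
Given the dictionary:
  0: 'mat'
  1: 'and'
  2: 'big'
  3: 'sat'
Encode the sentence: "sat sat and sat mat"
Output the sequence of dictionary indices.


Look up each word in the dictionary:
  'sat' -> 3
  'sat' -> 3
  'and' -> 1
  'sat' -> 3
  'mat' -> 0

Encoded: [3, 3, 1, 3, 0]


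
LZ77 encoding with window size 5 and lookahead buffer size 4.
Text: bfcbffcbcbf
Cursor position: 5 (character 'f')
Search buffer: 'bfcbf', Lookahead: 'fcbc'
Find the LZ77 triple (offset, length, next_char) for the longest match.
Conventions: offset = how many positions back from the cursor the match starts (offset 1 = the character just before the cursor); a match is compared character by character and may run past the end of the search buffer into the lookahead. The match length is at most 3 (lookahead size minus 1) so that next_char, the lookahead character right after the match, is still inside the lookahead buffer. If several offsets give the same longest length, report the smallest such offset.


Try each offset into the search buffer:
  offset=1 (pos 4, char 'f'): match length 1
  offset=2 (pos 3, char 'b'): match length 0
  offset=3 (pos 2, char 'c'): match length 0
  offset=4 (pos 1, char 'f'): match length 3
  offset=5 (pos 0, char 'b'): match length 0
Longest match has length 3 at offset 4.
next_char = character at position 5 + 3 = 8 -> 'c'

Best match: offset=4, length=3 (matching 'fcb' starting at position 1)
LZ77 triple: (4, 3, 'c')


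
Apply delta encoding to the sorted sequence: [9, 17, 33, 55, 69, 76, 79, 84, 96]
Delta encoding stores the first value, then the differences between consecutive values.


First value: 9
Deltas:
  17 - 9 = 8
  33 - 17 = 16
  55 - 33 = 22
  69 - 55 = 14
  76 - 69 = 7
  79 - 76 = 3
  84 - 79 = 5
  96 - 84 = 12


Delta encoded: [9, 8, 16, 22, 14, 7, 3, 5, 12]


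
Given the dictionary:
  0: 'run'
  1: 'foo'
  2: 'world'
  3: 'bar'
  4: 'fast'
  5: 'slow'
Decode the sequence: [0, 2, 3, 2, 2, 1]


Look up each index in the dictionary:
  0 -> 'run'
  2 -> 'world'
  3 -> 'bar'
  2 -> 'world'
  2 -> 'world'
  1 -> 'foo'

Decoded: "run world bar world world foo"


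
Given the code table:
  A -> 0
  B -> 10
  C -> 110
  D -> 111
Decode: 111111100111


Decoding:
111 -> D
111 -> D
10 -> B
0 -> A
111 -> D


Result: DDBAD


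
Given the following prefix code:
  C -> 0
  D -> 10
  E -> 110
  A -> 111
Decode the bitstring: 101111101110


Decoding step by step:
Bits 10 -> D
Bits 111 -> A
Bits 110 -> E
Bits 111 -> A
Bits 0 -> C


Decoded message: DAEAC


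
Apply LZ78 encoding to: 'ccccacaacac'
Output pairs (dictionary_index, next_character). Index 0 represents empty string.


LZ78 encoding steps:
Dictionary: {0: ''}
Step 1: w='' (idx 0), next='c' -> output (0, 'c'), add 'c' as idx 1
Step 2: w='c' (idx 1), next='c' -> output (1, 'c'), add 'cc' as idx 2
Step 3: w='c' (idx 1), next='a' -> output (1, 'a'), add 'ca' as idx 3
Step 4: w='ca' (idx 3), next='a' -> output (3, 'a'), add 'caa' as idx 4
Step 5: w='ca' (idx 3), next='c' -> output (3, 'c'), add 'cac' as idx 5


Encoded: [(0, 'c'), (1, 'c'), (1, 'a'), (3, 'a'), (3, 'c')]


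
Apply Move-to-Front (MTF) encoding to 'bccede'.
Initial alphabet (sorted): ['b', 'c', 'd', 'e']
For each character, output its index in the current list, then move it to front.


MTF encoding:
'b': index 0 in ['b', 'c', 'd', 'e'] -> ['b', 'c', 'd', 'e']
'c': index 1 in ['b', 'c', 'd', 'e'] -> ['c', 'b', 'd', 'e']
'c': index 0 in ['c', 'b', 'd', 'e'] -> ['c', 'b', 'd', 'e']
'e': index 3 in ['c', 'b', 'd', 'e'] -> ['e', 'c', 'b', 'd']
'd': index 3 in ['e', 'c', 'b', 'd'] -> ['d', 'e', 'c', 'b']
'e': index 1 in ['d', 'e', 'c', 'b'] -> ['e', 'd', 'c', 'b']


Output: [0, 1, 0, 3, 3, 1]


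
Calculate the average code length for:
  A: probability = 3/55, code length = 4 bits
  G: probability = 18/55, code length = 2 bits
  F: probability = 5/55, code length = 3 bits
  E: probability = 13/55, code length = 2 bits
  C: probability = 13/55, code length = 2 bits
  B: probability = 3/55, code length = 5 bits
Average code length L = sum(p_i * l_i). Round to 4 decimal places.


Weighted contributions p_i * l_i:
  A: (3/55) * 4 = 12/55
  G: (18/55) * 2 = 36/55
  F: (5/55) * 3 = 15/55
  E: (13/55) * 2 = 26/55
  C: (13/55) * 2 = 26/55
  B: (3/55) * 5 = 15/55
Sum = (12 + 36 + 15 + 26 + 26 + 15)/55 = 130/55

L = 130/55 = 2.3636 bits/symbol


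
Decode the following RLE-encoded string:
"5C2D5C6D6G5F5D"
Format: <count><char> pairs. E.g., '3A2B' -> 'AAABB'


Expanding each <count><char> pair:
  5C -> 'CCCCC'
  2D -> 'DD'
  5C -> 'CCCCC'
  6D -> 'DDDDDD'
  6G -> 'GGGGGG'
  5F -> 'FFFFF'
  5D -> 'DDDDD'

Decoded = CCCCCDDCCCCCDDDDDDGGGGGGFFFFFDDDDD


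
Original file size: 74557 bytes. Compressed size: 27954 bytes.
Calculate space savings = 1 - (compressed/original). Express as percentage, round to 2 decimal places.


ratio = compressed/original = 27954/74557 = 0.374935
savings = 1 - ratio = 1 - 0.374935 = 0.625065
as a percentage: 0.625065 * 100 = 62.51%

Space savings = 1 - 27954/74557 = 62.51%


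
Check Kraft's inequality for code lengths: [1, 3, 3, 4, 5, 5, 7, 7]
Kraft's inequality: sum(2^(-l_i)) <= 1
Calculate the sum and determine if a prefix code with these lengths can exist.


Sum = 2^(-1) + 2^(-3) + 2^(-3) + 2^(-4) + 2^(-5) + 2^(-5) + 2^(-7) + 2^(-7)
    = 0.5 + 0.125 + 0.125 + 0.0625 + 0.03125 + 0.03125 + 0.0078125 + 0.0078125
    = 114/128 = 0.890625
Since 0.890625 <= 1, Kraft's inequality IS satisfied.
A prefix code with these lengths CAN exist.

Kraft sum = 0.890625. Satisfied.


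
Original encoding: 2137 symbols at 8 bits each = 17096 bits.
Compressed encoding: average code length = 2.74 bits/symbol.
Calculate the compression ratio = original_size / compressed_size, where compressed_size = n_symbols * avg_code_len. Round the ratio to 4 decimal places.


original_size = n_symbols * orig_bits = 2137 * 8 = 17096 bits
compressed_size = n_symbols * avg_code_len = 2137 * 2.74 = 5855.38 bits
ratio = original_size / compressed_size = 17096 / 5855.38 = 2.9197

Compression ratio = 2.9197


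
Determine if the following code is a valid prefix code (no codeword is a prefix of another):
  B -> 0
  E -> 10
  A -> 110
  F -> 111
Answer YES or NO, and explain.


Checking each pair (does one codeword prefix another?):
  B='0' vs E='10': no prefix
  B='0' vs A='110': no prefix
  B='0' vs F='111': no prefix
  E='10' vs B='0': no prefix
  E='10' vs A='110': no prefix
  E='10' vs F='111': no prefix
  A='110' vs B='0': no prefix
  A='110' vs E='10': no prefix
  A='110' vs F='111': no prefix
  F='111' vs B='0': no prefix
  F='111' vs E='10': no prefix
  F='111' vs A='110': no prefix
No violation found over all pairs.

YES -- this is a valid prefix code. No codeword is a prefix of any other codeword.


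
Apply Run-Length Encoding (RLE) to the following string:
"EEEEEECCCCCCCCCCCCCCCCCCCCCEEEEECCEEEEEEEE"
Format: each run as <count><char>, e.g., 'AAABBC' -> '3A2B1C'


Scanning runs left to right:
  i=0: run of 'E' x 6 -> '6E'
  i=6: run of 'C' x 21 -> '21C'
  i=27: run of 'E' x 5 -> '5E'
  i=32: run of 'C' x 2 -> '2C'
  i=34: run of 'E' x 8 -> '8E'

RLE = 6E21C5E2C8E


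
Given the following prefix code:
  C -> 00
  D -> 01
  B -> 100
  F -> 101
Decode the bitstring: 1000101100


Decoding step by step:
Bits 100 -> B
Bits 01 -> D
Bits 01 -> D
Bits 100 -> B


Decoded message: BDDB


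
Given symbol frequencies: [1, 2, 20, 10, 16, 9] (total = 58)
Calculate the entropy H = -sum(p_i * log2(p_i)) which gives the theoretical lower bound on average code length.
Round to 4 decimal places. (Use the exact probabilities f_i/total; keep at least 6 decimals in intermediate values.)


Per-symbol terms -p_i * log2(p_i) with p_i = f_i/58:
  p = 1/58 = 0.017241: log2(p) = -5.857981, -p*log2(p) = 0.101000
  p = 2/58 = 0.034483: log2(p) = -4.857981, -p*log2(p) = 0.167517
  p = 20/58 = 0.344828: log2(p) = -1.536053, -p*log2(p) = 0.529673
  p = 10/58 = 0.172414: log2(p) = -2.536053, -p*log2(p) = 0.437251
  p = 16/58 = 0.275862: log2(p) = -1.857981, -p*log2(p) = 0.512546
  p = 9/58 = 0.155172: log2(p) = -2.688056, -p*log2(p) = 0.417112
H = 0.101000 + 0.167517 + 0.529673 + 0.437251 + 0.512546 + 0.417112 = 2.165099

H = 2.1651 bits/symbol


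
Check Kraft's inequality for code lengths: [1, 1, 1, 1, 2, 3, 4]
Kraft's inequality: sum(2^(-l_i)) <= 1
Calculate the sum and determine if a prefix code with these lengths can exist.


Sum = 2^(-1) + 2^(-1) + 2^(-1) + 2^(-1) + 2^(-2) + 2^(-3) + 2^(-4)
    = 0.5 + 0.5 + 0.5 + 0.5 + 0.25 + 0.125 + 0.0625
    = 39/16 = 2.4375
Since 2.4375 > 1, Kraft's inequality is NOT satisfied.
A prefix code with these lengths CANNOT exist.

Kraft sum = 2.4375. Not satisfied.


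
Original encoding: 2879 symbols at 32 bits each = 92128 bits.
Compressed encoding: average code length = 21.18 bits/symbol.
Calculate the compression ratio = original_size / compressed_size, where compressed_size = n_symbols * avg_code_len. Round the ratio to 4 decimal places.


original_size = n_symbols * orig_bits = 2879 * 32 = 92128 bits
compressed_size = n_symbols * avg_code_len = 2879 * 21.18 = 60977.22 bits
ratio = original_size / compressed_size = 92128 / 60977.22 = 1.5109

Compression ratio = 1.5109


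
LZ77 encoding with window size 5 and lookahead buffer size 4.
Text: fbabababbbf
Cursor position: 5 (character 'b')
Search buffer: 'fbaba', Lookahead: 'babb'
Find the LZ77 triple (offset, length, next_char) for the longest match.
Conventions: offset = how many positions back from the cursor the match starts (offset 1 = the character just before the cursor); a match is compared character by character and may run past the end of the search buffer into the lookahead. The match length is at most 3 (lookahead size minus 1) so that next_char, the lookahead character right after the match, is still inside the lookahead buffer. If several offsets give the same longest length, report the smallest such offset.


Try each offset into the search buffer:
  offset=1 (pos 4, char 'a'): match length 0
  offset=2 (pos 3, char 'b'): match length 3
  offset=3 (pos 2, char 'a'): match length 0
  offset=4 (pos 1, char 'b'): match length 3
  offset=5 (pos 0, char 'f'): match length 0
Longest match has length 3, found at offsets 2, 4; take the smallest, offset 2.
next_char = character at position 5 + 3 = 8 -> 'b'

Best match: offset=2, length=3 (matching 'bab' starting at position 3)
LZ77 triple: (2, 3, 'b')


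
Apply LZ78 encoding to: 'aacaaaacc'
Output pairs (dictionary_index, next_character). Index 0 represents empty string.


LZ78 encoding steps:
Dictionary: {0: ''}
Step 1: w='' (idx 0), next='a' -> output (0, 'a'), add 'a' as idx 1
Step 2: w='a' (idx 1), next='c' -> output (1, 'c'), add 'ac' as idx 2
Step 3: w='a' (idx 1), next='a' -> output (1, 'a'), add 'aa' as idx 3
Step 4: w='aa' (idx 3), next='c' -> output (3, 'c'), add 'aac' as idx 4
Step 5: w='' (idx 0), next='c' -> output (0, 'c'), add 'c' as idx 5


Encoded: [(0, 'a'), (1, 'c'), (1, 'a'), (3, 'c'), (0, 'c')]


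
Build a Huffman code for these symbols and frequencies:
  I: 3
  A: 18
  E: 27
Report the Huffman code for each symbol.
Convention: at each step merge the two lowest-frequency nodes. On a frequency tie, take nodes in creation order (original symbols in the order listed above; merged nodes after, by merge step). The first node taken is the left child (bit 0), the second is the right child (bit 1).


Huffman tree construction:
Step 1: Merge I(3) + A(18) = 21
Step 2: Merge (I+A)(21) + E(27) = 48
Read each symbol's code off the tree from the root (left child = 0, right child = 1).

Codes:
  I: 00 (length 2)
  A: 01 (length 2)
  E: 1 (length 1)
Average code length: 69/48 = 1.4375 bits/symbol


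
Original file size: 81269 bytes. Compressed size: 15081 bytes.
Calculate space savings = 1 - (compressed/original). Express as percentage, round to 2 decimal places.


ratio = compressed/original = 15081/81269 = 0.185569
savings = 1 - ratio = 1 - 0.185569 = 0.814431
as a percentage: 0.814431 * 100 = 81.44%

Space savings = 1 - 15081/81269 = 81.44%


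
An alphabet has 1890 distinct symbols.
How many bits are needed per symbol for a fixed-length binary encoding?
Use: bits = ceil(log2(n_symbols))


log2(1890) = 10.8842
Bracket: 2^10 = 1024 < 1890 <= 2^11 = 2048
So ceil(log2(1890)) = 11

bits = ceil(log2(1890)) = ceil(10.8842) = 11 bits


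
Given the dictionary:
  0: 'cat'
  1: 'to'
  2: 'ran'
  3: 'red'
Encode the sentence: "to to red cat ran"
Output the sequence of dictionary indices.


Look up each word in the dictionary:
  'to' -> 1
  'to' -> 1
  'red' -> 3
  'cat' -> 0
  'ran' -> 2

Encoded: [1, 1, 3, 0, 2]


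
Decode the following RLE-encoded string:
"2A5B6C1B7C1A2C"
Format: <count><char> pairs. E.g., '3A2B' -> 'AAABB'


Expanding each <count><char> pair:
  2A -> 'AA'
  5B -> 'BBBBB'
  6C -> 'CCCCCC'
  1B -> 'B'
  7C -> 'CCCCCCC'
  1A -> 'A'
  2C -> 'CC'

Decoded = AABBBBBCCCCCCBCCCCCCCACC


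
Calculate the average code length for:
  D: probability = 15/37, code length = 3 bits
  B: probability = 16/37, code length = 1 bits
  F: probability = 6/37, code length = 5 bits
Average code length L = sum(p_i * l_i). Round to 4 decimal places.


Weighted contributions p_i * l_i:
  D: (15/37) * 3 = 45/37
  B: (16/37) * 1 = 16/37
  F: (6/37) * 5 = 30/37
Sum = (45 + 16 + 30)/37 = 91/37

L = 91/37 = 2.4595 bits/symbol


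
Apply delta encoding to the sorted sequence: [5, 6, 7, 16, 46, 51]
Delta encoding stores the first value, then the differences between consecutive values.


First value: 5
Deltas:
  6 - 5 = 1
  7 - 6 = 1
  16 - 7 = 9
  46 - 16 = 30
  51 - 46 = 5


Delta encoded: [5, 1, 1, 9, 30, 5]


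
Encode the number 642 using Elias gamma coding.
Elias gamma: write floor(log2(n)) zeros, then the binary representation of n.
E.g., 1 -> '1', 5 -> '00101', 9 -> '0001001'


num_bits = floor(log2(642)) + 1 = 10
leading_zeros = num_bits - 1 = 9
binary(642) = 1010000010

Elias gamma(642) = '000000000' + '1010000010' = 0000000001010000010 (19 bits)


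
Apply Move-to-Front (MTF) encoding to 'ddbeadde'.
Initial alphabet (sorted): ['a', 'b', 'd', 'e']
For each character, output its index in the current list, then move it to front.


MTF encoding:
'd': index 2 in ['a', 'b', 'd', 'e'] -> ['d', 'a', 'b', 'e']
'd': index 0 in ['d', 'a', 'b', 'e'] -> ['d', 'a', 'b', 'e']
'b': index 2 in ['d', 'a', 'b', 'e'] -> ['b', 'd', 'a', 'e']
'e': index 3 in ['b', 'd', 'a', 'e'] -> ['e', 'b', 'd', 'a']
'a': index 3 in ['e', 'b', 'd', 'a'] -> ['a', 'e', 'b', 'd']
'd': index 3 in ['a', 'e', 'b', 'd'] -> ['d', 'a', 'e', 'b']
'd': index 0 in ['d', 'a', 'e', 'b'] -> ['d', 'a', 'e', 'b']
'e': index 2 in ['d', 'a', 'e', 'b'] -> ['e', 'd', 'a', 'b']


Output: [2, 0, 2, 3, 3, 3, 0, 2]


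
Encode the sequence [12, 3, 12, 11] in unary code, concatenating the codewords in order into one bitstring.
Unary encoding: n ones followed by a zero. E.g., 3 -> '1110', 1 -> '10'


Encode each number as n ones followed by a terminating 0:
  12 -> 1111111111110 (13 bits)
  3 -> 1110 (4 bits)
  12 -> 1111111111110 (13 bits)
  11 -> 111111111110 (12 bits)
Total length = 13 + 4 + 13 + 12 = 42 bits.

Unary([12, 3, 12, 11]) = 111111111111011101111111111110111111111110 (42 bits)


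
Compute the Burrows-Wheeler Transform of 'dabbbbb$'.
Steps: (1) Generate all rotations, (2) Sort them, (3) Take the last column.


Rotations (sorted):
  0: $dabbbbb -> last char: b
  1: abbbbb$d -> last char: d
  2: b$dabbbb -> last char: b
  3: bb$dabbb -> last char: b
  4: bbb$dabb -> last char: b
  5: bbbb$dab -> last char: b
  6: bbbbb$da -> last char: a
  7: dabbbbb$ -> last char: $


BWT = bdbbbba$


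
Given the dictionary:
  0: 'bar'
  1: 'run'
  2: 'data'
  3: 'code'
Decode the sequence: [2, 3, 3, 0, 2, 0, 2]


Look up each index in the dictionary:
  2 -> 'data'
  3 -> 'code'
  3 -> 'code'
  0 -> 'bar'
  2 -> 'data'
  0 -> 'bar'
  2 -> 'data'

Decoded: "data code code bar data bar data"


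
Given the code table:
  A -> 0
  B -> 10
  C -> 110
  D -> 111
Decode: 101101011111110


Decoding:
10 -> B
110 -> C
10 -> B
111 -> D
111 -> D
10 -> B


Result: BCBDDB


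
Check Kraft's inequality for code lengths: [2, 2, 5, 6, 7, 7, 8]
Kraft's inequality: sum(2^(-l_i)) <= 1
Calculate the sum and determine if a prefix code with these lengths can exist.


Sum = 2^(-2) + 2^(-2) + 2^(-5) + 2^(-6) + 2^(-7) + 2^(-7) + 2^(-8)
    = 0.25 + 0.25 + 0.03125 + 0.015625 + 0.0078125 + 0.0078125 + 0.00390625
    = 145/256 = 0.56640625
Since 0.56640625 <= 1, Kraft's inequality IS satisfied.
A prefix code with these lengths CAN exist.

Kraft sum = 0.56640625. Satisfied.


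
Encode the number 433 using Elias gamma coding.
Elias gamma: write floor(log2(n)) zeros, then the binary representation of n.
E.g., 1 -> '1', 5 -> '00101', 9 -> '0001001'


num_bits = floor(log2(433)) + 1 = 9
leading_zeros = num_bits - 1 = 8
binary(433) = 110110001

Elias gamma(433) = '00000000' + '110110001' = 00000000110110001 (17 bits)


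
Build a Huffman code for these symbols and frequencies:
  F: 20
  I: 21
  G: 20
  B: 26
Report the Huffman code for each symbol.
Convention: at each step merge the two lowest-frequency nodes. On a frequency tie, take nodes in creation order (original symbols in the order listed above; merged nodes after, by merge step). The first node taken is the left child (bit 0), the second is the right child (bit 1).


Huffman tree construction:
Step 1: Merge F(20) + G(20) = 40
Step 2: Merge I(21) + B(26) = 47
Step 3: Merge (F+G)(40) + (I+B)(47) = 87
Read each symbol's code off the tree from the root (left child = 0, right child = 1).

Codes:
  F: 00 (length 2)
  I: 10 (length 2)
  G: 01 (length 2)
  B: 11 (length 2)
Average code length: 174/87 = 2.0000 bits/symbol


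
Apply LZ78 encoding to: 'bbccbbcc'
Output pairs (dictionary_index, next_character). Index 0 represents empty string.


LZ78 encoding steps:
Dictionary: {0: ''}
Step 1: w='' (idx 0), next='b' -> output (0, 'b'), add 'b' as idx 1
Step 2: w='b' (idx 1), next='c' -> output (1, 'c'), add 'bc' as idx 2
Step 3: w='' (idx 0), next='c' -> output (0, 'c'), add 'c' as idx 3
Step 4: w='b' (idx 1), next='b' -> output (1, 'b'), add 'bb' as idx 4
Step 5: w='c' (idx 3), next='c' -> output (3, 'c'), add 'cc' as idx 5


Encoded: [(0, 'b'), (1, 'c'), (0, 'c'), (1, 'b'), (3, 'c')]


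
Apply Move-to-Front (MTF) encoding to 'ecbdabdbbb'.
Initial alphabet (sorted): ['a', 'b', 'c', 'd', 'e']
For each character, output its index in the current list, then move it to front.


MTF encoding:
'e': index 4 in ['a', 'b', 'c', 'd', 'e'] -> ['e', 'a', 'b', 'c', 'd']
'c': index 3 in ['e', 'a', 'b', 'c', 'd'] -> ['c', 'e', 'a', 'b', 'd']
'b': index 3 in ['c', 'e', 'a', 'b', 'd'] -> ['b', 'c', 'e', 'a', 'd']
'd': index 4 in ['b', 'c', 'e', 'a', 'd'] -> ['d', 'b', 'c', 'e', 'a']
'a': index 4 in ['d', 'b', 'c', 'e', 'a'] -> ['a', 'd', 'b', 'c', 'e']
'b': index 2 in ['a', 'd', 'b', 'c', 'e'] -> ['b', 'a', 'd', 'c', 'e']
'd': index 2 in ['b', 'a', 'd', 'c', 'e'] -> ['d', 'b', 'a', 'c', 'e']
'b': index 1 in ['d', 'b', 'a', 'c', 'e'] -> ['b', 'd', 'a', 'c', 'e']
'b': index 0 in ['b', 'd', 'a', 'c', 'e'] -> ['b', 'd', 'a', 'c', 'e']
'b': index 0 in ['b', 'd', 'a', 'c', 'e'] -> ['b', 'd', 'a', 'c', 'e']


Output: [4, 3, 3, 4, 4, 2, 2, 1, 0, 0]


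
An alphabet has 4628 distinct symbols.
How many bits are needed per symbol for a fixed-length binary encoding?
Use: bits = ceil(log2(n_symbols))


log2(4628) = 12.1762
Bracket: 2^12 = 4096 < 4628 <= 2^13 = 8192
So ceil(log2(4628)) = 13

bits = ceil(log2(4628)) = ceil(12.1762) = 13 bits


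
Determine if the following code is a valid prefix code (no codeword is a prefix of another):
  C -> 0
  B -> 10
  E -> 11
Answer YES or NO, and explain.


Checking each pair (does one codeword prefix another?):
  C='0' vs B='10': no prefix
  C='0' vs E='11': no prefix
  B='10' vs C='0': no prefix
  B='10' vs E='11': no prefix
  E='11' vs C='0': no prefix
  E='11' vs B='10': no prefix
No violation found over all pairs.

YES -- this is a valid prefix code. No codeword is a prefix of any other codeword.


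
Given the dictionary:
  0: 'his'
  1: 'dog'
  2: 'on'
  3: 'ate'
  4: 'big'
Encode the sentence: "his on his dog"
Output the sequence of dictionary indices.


Look up each word in the dictionary:
  'his' -> 0
  'on' -> 2
  'his' -> 0
  'dog' -> 1

Encoded: [0, 2, 0, 1]


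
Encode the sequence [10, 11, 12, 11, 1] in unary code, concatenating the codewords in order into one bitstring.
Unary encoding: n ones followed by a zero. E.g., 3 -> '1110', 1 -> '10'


Encode each number as n ones followed by a terminating 0:
  10 -> 11111111110 (11 bits)
  11 -> 111111111110 (12 bits)
  12 -> 1111111111110 (13 bits)
  11 -> 111111111110 (12 bits)
  1 -> 10 (2 bits)
Total length = 11 + 12 + 13 + 12 + 2 = 50 bits.

Unary([10, 11, 12, 11, 1]) = 11111111110111111111110111111111111011111111111010 (50 bits)


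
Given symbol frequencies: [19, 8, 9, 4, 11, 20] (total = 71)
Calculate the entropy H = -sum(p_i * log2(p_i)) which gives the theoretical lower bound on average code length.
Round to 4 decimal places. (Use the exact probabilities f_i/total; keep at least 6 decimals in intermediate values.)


Per-symbol terms -p_i * log2(p_i) with p_i = f_i/71:
  p = 19/71 = 0.267606: log2(p) = -1.901820, -p*log2(p) = 0.508938
  p = 8/71 = 0.112676: log2(p) = -3.149747, -p*log2(p) = 0.354901
  p = 9/71 = 0.126761: log2(p) = -2.979822, -p*log2(p) = 0.377724
  p = 4/71 = 0.056338: log2(p) = -4.149747, -p*log2(p) = 0.233789
  p = 11/71 = 0.154930: log2(p) = -2.690316, -p*log2(p) = 0.416809
  p = 20/71 = 0.281690: log2(p) = -1.827819, -p*log2(p) = 0.514879
H = 0.508938 + 0.354901 + 0.377724 + 0.233789 + 0.416809 + 0.514879 = 2.407040

H = 2.407 bits/symbol


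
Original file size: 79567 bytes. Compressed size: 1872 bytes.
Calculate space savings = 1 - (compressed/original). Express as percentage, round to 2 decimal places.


ratio = compressed/original = 1872/79567 = 0.023527
savings = 1 - ratio = 1 - 0.023527 = 0.976473
as a percentage: 0.976473 * 100 = 97.65%

Space savings = 1 - 1872/79567 = 97.65%


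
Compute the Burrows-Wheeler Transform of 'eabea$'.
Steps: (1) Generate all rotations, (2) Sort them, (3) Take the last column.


Rotations (sorted):
  0: $eabea -> last char: a
  1: a$eabe -> last char: e
  2: abea$e -> last char: e
  3: bea$ea -> last char: a
  4: ea$eab -> last char: b
  5: eabea$ -> last char: $


BWT = aeeab$


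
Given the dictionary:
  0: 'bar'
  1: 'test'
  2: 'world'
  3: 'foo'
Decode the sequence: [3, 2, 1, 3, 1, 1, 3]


Look up each index in the dictionary:
  3 -> 'foo'
  2 -> 'world'
  1 -> 'test'
  3 -> 'foo'
  1 -> 'test'
  1 -> 'test'
  3 -> 'foo'

Decoded: "foo world test foo test test foo"


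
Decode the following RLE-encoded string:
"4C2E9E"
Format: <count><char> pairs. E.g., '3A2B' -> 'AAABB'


Expanding each <count><char> pair:
  4C -> 'CCCC'
  2E -> 'EE'
  9E -> 'EEEEEEEEE'

Decoded = CCCCEEEEEEEEEEE


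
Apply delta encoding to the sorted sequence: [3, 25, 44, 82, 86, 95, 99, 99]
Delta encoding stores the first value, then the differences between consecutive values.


First value: 3
Deltas:
  25 - 3 = 22
  44 - 25 = 19
  82 - 44 = 38
  86 - 82 = 4
  95 - 86 = 9
  99 - 95 = 4
  99 - 99 = 0


Delta encoded: [3, 22, 19, 38, 4, 9, 4, 0]


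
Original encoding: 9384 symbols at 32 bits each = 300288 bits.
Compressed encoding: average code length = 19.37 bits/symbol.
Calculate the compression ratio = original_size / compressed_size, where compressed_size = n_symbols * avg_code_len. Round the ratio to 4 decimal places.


original_size = n_symbols * orig_bits = 9384 * 32 = 300288 bits
compressed_size = n_symbols * avg_code_len = 9384 * 19.37 = 181768.08 bits
ratio = original_size / compressed_size = 300288 / 181768.08 = 1.652

Compression ratio = 1.652


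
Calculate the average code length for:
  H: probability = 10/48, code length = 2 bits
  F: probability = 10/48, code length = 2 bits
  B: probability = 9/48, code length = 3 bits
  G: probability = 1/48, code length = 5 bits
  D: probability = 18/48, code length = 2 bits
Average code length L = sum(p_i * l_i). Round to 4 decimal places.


Weighted contributions p_i * l_i:
  H: (10/48) * 2 = 20/48
  F: (10/48) * 2 = 20/48
  B: (9/48) * 3 = 27/48
  G: (1/48) * 5 = 5/48
  D: (18/48) * 2 = 36/48
Sum = (20 + 20 + 27 + 5 + 36)/48 = 108/48

L = 108/48 = 2.2500 bits/symbol


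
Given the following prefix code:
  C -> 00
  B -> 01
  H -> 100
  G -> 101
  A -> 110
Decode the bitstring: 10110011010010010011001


Decoding step by step:
Bits 101 -> G
Bits 100 -> H
Bits 110 -> A
Bits 100 -> H
Bits 100 -> H
Bits 100 -> H
Bits 110 -> A
Bits 01 -> B


Decoded message: GHAHHHAB


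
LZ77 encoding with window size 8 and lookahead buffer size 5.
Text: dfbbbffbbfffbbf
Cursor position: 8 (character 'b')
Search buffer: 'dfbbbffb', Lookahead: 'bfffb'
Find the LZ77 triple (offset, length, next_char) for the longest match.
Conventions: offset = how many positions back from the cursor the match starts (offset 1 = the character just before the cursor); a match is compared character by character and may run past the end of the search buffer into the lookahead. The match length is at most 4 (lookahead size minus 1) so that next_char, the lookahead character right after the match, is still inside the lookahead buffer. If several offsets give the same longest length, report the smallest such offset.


Try each offset into the search buffer:
  offset=1 (pos 7, char 'b'): match length 1
  offset=2 (pos 6, char 'f'): match length 0
  offset=3 (pos 5, char 'f'): match length 0
  offset=4 (pos 4, char 'b'): match length 3
  offset=5 (pos 3, char 'b'): match length 1
  offset=6 (pos 2, char 'b'): match length 1
  offset=7 (pos 1, char 'f'): match length 0
  offset=8 (pos 0, char 'd'): match length 0
Longest match has length 3 at offset 4.
next_char = character at position 8 + 3 = 11 -> 'f'

Best match: offset=4, length=3 (matching 'bff' starting at position 4)
LZ77 triple: (4, 3, 'f')


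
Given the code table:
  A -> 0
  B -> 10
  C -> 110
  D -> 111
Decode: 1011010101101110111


Decoding:
10 -> B
110 -> C
10 -> B
10 -> B
110 -> C
111 -> D
0 -> A
111 -> D


Result: BCBBCDAD


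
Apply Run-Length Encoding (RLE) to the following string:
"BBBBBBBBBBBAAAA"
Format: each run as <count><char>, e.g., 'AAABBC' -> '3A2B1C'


Scanning runs left to right:
  i=0: run of 'B' x 11 -> '11B'
  i=11: run of 'A' x 4 -> '4A'

RLE = 11B4A


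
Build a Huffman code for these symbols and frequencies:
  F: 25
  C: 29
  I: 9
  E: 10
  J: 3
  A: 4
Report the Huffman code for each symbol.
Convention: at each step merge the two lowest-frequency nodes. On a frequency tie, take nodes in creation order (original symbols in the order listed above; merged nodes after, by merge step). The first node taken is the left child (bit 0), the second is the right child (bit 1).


Huffman tree construction:
Step 1: Merge J(3) + A(4) = 7
Step 2: Merge (J+A)(7) + I(9) = 16
Step 3: Merge E(10) + ((J+A)+I)(16) = 26
Step 4: Merge F(25) + (E+((J+A)+I))(26) = 51
Step 5: Merge C(29) + (F+(E+((J+A)+I)))(51) = 80
Read each symbol's code off the tree from the root (left child = 0, right child = 1).

Codes:
  F: 10 (length 2)
  C: 0 (length 1)
  I: 1111 (length 4)
  E: 110 (length 3)
  J: 11100 (length 5)
  A: 11101 (length 5)
Average code length: 180/80 = 2.2500 bits/symbol


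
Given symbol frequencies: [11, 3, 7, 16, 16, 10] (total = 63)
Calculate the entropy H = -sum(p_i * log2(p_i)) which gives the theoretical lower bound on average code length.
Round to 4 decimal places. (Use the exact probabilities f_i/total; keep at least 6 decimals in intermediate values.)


Per-symbol terms -p_i * log2(p_i) with p_i = f_i/63:
  p = 11/63 = 0.174603: log2(p) = -2.517848, -p*log2(p) = 0.439624
  p = 3/63 = 0.047619: log2(p) = -4.392317, -p*log2(p) = 0.209158
  p = 7/63 = 0.111111: log2(p) = -3.169925, -p*log2(p) = 0.352214
  p = 16/63 = 0.253968: log2(p) = -1.977280, -p*log2(p) = 0.502166
  p = 16/63 = 0.253968: log2(p) = -1.977280, -p*log2(p) = 0.502166
  p = 10/63 = 0.158730: log2(p) = -2.655352, -p*log2(p) = 0.421484
H = 0.439624 + 0.209158 + 0.352214 + 0.502166 + 0.502166 + 0.421484 = 2.426812

H = 2.4268 bits/symbol


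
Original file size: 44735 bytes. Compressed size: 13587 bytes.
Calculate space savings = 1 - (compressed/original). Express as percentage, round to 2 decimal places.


ratio = compressed/original = 13587/44735 = 0.303722
savings = 1 - ratio = 1 - 0.303722 = 0.696278
as a percentage: 0.696278 * 100 = 69.63%

Space savings = 1 - 13587/44735 = 69.63%


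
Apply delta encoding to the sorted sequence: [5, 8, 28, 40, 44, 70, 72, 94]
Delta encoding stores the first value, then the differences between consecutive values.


First value: 5
Deltas:
  8 - 5 = 3
  28 - 8 = 20
  40 - 28 = 12
  44 - 40 = 4
  70 - 44 = 26
  72 - 70 = 2
  94 - 72 = 22


Delta encoded: [5, 3, 20, 12, 4, 26, 2, 22]


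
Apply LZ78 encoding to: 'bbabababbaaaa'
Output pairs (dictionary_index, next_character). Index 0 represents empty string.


LZ78 encoding steps:
Dictionary: {0: ''}
Step 1: w='' (idx 0), next='b' -> output (0, 'b'), add 'b' as idx 1
Step 2: w='b' (idx 1), next='a' -> output (1, 'a'), add 'ba' as idx 2
Step 3: w='ba' (idx 2), next='b' -> output (2, 'b'), add 'bab' as idx 3
Step 4: w='' (idx 0), next='a' -> output (0, 'a'), add 'a' as idx 4
Step 5: w='b' (idx 1), next='b' -> output (1, 'b'), add 'bb' as idx 5
Step 6: w='a' (idx 4), next='a' -> output (4, 'a'), add 'aa' as idx 6
Step 7: w='aa' (idx 6), end of input -> output (6, '')


Encoded: [(0, 'b'), (1, 'a'), (2, 'b'), (0, 'a'), (1, 'b'), (4, 'a'), (6, '')]
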